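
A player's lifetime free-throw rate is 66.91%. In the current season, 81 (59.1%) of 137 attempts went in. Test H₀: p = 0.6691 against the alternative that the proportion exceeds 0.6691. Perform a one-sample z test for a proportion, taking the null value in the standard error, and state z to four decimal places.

z = -1.9368

p̂ = 81/137 ≈ 0.5912409.
Standard error under H₀: √(0.6691×0.3309/137) = 0.0402007.
z = (0.5912409 − 0.6691)/0.0402007 = -0.0778591/0.0402007 = -1.9368.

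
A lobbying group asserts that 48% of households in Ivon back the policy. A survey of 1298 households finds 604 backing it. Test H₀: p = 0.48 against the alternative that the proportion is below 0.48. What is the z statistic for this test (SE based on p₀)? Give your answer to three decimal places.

z = -1.058

p̂ = 604/1298 = 0.46533.
Standard error under H₀: √(0.48×0.52/1298) = 0.01387.
z = (0.46533 − 0.48)/0.01387 = -0.01467/0.01387 = -1.058.
p-value = P(Z < -1.058) ≈ 0.1451.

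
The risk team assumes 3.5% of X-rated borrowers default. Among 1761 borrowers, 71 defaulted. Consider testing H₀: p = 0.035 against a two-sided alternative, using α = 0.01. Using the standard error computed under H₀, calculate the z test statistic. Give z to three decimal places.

z = 1.214

p̂ = 71/1761 ≈ 0.040318.
Under H₀, SE = √(0.035·0.965/1761) = √(1.91794e-05) = 0.004379.
z = (0.040318 − 0.035)/0.004379 = 0.005318/0.004379 = 1.214.
Two-sided p-value ≈ 2·Φ(−1.214) = 0.2246. With α = 0.01, fail to reject H₀.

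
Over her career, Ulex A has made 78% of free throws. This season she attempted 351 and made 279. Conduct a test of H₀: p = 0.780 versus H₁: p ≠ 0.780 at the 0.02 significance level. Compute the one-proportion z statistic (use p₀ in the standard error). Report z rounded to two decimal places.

z = 0.67

p̂ = 279/351 = 0.7949.
Under H₀, SE = √(0.78·0.22/351) = √(0.000488889) = 0.0221.
z = (0.7949 − 0.78)/0.0221 = 0.0149/0.0221 = 0.67.
p-value = 2·P(Z > 0.673) ≈ 0.5012, so at α = 0.02 we fail to reject H₀.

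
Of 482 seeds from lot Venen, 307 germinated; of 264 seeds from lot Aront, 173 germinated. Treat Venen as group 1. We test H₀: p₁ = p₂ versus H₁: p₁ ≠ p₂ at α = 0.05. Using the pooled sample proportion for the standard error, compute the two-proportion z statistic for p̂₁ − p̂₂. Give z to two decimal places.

z = -0.50

p̂₁ = 307/482 = 0.6369, p̂₂ = 173/264 = 0.6553.
Pooled p̂ = (307+173)/(482+264) = 480/746 = 0.6434.
SE = √(p̂(1−p̂)(1/n₁+1/n₂)) = √(0.6434·0.3566·0.00586257) = √(0.00134503) = 0.0367.
z = (0.6369 − 0.6553)/0.0367 = -0.0184/0.0367 = -0.50.
p-value = 2·P(Z > 0.501) ≈ 0.6164, so at α = 0.05 we fail to reject H₀.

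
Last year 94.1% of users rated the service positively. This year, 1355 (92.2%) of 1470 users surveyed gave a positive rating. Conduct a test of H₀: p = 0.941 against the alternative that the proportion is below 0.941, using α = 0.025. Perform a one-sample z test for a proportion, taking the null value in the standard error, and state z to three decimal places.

z = -3.129

p̂ = 1355/1470 = 0.921769.
Standard error under H₀: √(0.941×0.059/1470) = 0.006146.
z = (0.921769 − 0.941)/0.006146 = -0.019231/0.006146 = -3.129.
p-value = P(Z < -3.129) ≈ 0.0009, so at α = 0.025 we reject H₀.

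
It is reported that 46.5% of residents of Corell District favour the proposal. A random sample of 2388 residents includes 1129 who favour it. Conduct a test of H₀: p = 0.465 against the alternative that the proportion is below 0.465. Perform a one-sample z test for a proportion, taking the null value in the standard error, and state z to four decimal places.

p̂ = 1129/2388 = 0.472781.
Standard error under H₀: √(0.465×0.535/2388) = 0.010207.
z = (0.472781 − 0.465)/0.010207 = 0.007781/0.010207 = 0.7623.

z = 0.7623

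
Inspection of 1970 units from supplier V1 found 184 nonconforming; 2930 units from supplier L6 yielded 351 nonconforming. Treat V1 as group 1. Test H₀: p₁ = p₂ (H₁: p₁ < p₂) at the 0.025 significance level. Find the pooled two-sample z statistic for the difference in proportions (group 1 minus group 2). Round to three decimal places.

z = -2.905

p̂₁ = 184/1970 = 0.093401, p̂₂ = 351/2930 = 0.119795.
Pooled p̂ = (184+351)/(1970+2930) = 535/4900 = 0.109184.
SE = √(p̂(1−p̂)(1/n₁+1/n₂)) = √(0.109184·0.890816·0.000848911) = √(8.25673e-05) = 0.009087.
z = (0.093401 − 0.119795)/0.009087 = -0.026394/0.009087 = -2.905.
p-value = P(Z < -2.905) ≈ 0.0018; since p < α = 0.025, reject H₀.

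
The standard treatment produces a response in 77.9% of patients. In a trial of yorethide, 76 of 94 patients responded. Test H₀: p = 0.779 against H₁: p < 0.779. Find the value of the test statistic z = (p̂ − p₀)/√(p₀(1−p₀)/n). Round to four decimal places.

z = 0.6896

p̂ = 76/94 ≈ 0.808511.
Under H₀, SE = √(0.779·0.221/94) = √(0.00183148) = 0.042796.
z = (0.808511 − 0.779)/0.042796 = 0.029511/0.042796 = 0.6896.
p-value = P(Z < 0.690) ≈ 0.7548.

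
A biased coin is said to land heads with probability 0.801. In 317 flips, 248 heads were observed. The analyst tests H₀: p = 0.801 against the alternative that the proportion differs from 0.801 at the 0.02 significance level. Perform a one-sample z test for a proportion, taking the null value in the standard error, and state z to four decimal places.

z = -0.8324

p̂ = 248/317 = 0.782334.
SE = √(p₀(1−p₀)/n) = √(0.1594/317) = 0.022424.
z = (0.782334 − 0.801)/0.022424 = -0.018666/0.022424 = -0.8324.
p-value = 2·P(Z > 0.832) ≈ 0.4052. With α = 0.02, fail to reject H₀.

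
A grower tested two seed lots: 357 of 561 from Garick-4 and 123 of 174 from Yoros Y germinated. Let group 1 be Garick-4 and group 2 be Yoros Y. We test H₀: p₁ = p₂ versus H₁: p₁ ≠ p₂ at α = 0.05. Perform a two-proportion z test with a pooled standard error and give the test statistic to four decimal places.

z = -1.7077

p̂₁ = 357/561 ≈ 0.636364, p̂₂ = 123/174 ≈ 0.706897.
Pooled p̂ = (357+123)/(561+174) = 480/735 = 0.653061.
SE = √(0.226572 × 0.00752966) = 0.041304.
z = (0.636364 − 0.706897)/0.041304 = -0.070533/0.041304 = -1.7077.
Two-sided p-value ≈ 2·Φ(−1.708) = 0.0877; since p > α = 0.05, fail to reject H₀.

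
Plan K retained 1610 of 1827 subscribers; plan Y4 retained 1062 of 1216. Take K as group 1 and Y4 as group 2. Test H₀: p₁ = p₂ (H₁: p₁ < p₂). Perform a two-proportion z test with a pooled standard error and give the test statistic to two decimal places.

p̂₁ = 1610/1827 ≈ 0.88123, p̂₂ = 1062/1216 ≈ 0.87336.
Pooled p̂ = (1610+1062)/(1827+1216) = 2672/3043 = 0.87808.
SE = √(p̂(1−p̂)(1/n₁+1/n₂)) = √(0.87808·0.12192·0.00136971) = √(0.000146635) = 0.01211.
z = (0.88123 − 0.87336)/0.01211 = 0.00787/0.01211 = 0.65.
p-value = P(Z < 0.650) ≈ 0.7421.

z = 0.65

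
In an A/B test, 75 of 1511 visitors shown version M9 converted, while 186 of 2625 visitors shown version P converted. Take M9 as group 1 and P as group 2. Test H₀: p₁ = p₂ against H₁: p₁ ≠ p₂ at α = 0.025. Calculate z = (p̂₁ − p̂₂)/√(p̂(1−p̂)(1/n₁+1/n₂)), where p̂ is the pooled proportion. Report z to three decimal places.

z = -2.703

p̂₁ = 75/1511 = 0.04964, p̂₂ = 186/2625 = 0.07086.
Pooled p̂ = (75+186)/(1511+2625) = 261/4136 = 0.06310.
SE = √(p̂(1−p̂)(1/n₁+1/n₂)) = √(0.06310·0.93690·0.00104277) = √(6.16507e-05) = 0.00785.
z = (0.04964 − 0.07086)/0.00785 = -0.02122/0.00785 = -2.703.
Two-sided p-value ≈ 2·Φ(−2.703) = 0.0069, so at α = 0.025 we reject H₀.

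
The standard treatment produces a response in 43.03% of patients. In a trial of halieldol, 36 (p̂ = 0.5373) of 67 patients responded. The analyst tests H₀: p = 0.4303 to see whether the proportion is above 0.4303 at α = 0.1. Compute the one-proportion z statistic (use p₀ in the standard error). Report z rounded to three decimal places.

z = 1.769

p̂ = 36/67 ≈ 0.53731.
Standard error under H₀: √(0.4303×0.5697/67) = 0.06049.
z = (0.53731 − 0.4303)/0.06049 = 0.10701/0.06049 = 1.769.
p-value = P(Z > 1.769) ≈ 0.0384, so at α = 0.1 we reject H₀.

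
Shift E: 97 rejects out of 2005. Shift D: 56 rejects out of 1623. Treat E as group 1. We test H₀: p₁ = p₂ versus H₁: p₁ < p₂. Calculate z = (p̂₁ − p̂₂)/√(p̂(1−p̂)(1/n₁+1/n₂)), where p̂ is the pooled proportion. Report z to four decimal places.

z = 2.0676

p̂₁ = 97/2005 ≈ 0.0483791, p̂₂ = 56/1623 ≈ 0.0345040.
Pooled p̂ = (97+56)/(2005+1623) = 153/3628 = 0.0421720.
SE = √(p̂(1−p̂)(1/n₁+1/n₂)) = √(0.0421720·0.9578280·0.0011149) = √(4.50346e-05) = 0.0067108.
z = (0.0483791 − 0.0345040)/0.0067108 = 0.0138751/0.0067108 = 2.0676.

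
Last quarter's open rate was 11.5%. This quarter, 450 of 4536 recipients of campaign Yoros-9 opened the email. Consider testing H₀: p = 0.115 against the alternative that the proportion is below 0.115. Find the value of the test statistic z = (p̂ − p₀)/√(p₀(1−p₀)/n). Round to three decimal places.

p̂ = 450/4536 ≈ 0.099206.
Standard error under H₀: √(0.115×0.885/4536) = 0.004737.
z = (0.099206 − 0.115)/0.004737 = -0.015794/0.004737 = -3.334.
p-value = P(Z < -3.334) ≈ 0.0004.

z = -3.334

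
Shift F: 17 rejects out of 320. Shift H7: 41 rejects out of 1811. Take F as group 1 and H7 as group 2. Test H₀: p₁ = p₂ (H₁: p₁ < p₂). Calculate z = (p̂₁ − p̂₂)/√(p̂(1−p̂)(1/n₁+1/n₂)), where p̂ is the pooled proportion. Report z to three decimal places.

p̂₁ = 17/320 = 0.053125, p̂₂ = 41/1811 = 0.022639.
Pooled p̂ = (17+41)/(320+1811) = 58/2131 = 0.027217.
SE = √(0.0264765 × 0.00367718) = 0.009867.
z = (0.053125 − 0.022639)/0.009867 = 0.030486/0.009867 = 3.090.

z = 3.090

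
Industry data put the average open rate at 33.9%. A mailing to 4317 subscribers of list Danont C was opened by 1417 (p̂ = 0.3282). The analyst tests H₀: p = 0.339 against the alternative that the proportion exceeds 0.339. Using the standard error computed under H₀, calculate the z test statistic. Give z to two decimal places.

p̂ = 1417/4317 ≈ 0.32824.
Standard error under H₀: √(0.339×0.661/4317) = 0.00720.
z = (0.32824 − 0.339)/0.00720 = -0.01076/0.00720 = -1.49.
p-value = P(Z > -1.494) ≈ 0.9324.

z = -1.49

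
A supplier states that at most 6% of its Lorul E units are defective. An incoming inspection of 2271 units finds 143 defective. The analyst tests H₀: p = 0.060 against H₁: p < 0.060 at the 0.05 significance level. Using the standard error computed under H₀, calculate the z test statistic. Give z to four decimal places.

p̂ = 143/2271 = 0.0629679.
Under H₀, SE = √(0.06·0.94/2271) = √(2.48349e-05) = 0.0049835.
z = (0.0629679 − 0.06)/0.0049835 = 0.0029679/0.0049835 = 0.5955.
p-value = P(Z < 0.596) ≈ 0.7243, so at α = 0.05 we fail to reject H₀.

z = 0.5955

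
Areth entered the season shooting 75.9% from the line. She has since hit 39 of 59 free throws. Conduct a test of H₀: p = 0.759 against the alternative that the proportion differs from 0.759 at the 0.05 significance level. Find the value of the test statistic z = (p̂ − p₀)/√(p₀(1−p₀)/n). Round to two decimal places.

z = -1.76

p̂ = 39/59 = 0.6610.
Standard error under H₀: √(0.759×0.241/59) = 0.0557.
z = (0.6610 − 0.759)/0.0557 = -0.0980/0.0557 = -1.76.
Two-sided p-value ≈ 2·Φ(−1.760) = 0.0785. With α = 0.05, fail to reject H₀.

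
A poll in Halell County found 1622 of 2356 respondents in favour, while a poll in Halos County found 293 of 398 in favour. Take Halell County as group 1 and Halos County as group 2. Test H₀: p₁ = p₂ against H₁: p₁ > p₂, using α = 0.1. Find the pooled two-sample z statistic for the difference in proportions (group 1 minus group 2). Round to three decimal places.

z = -1.913

p̂₁ = 1622/2356 = 0.68846, p̂₂ = 293/398 = 0.73618.
Pooled p̂ = (1622+293)/(2356+398) = 1915/2754 = 0.69535.
SE = √(0.211838 × 0.00293701) = 0.02494.
z = (0.68846 − 0.73618)/0.02494 = -0.04772/0.02494 = -1.913.
p-value = P(Z > -1.913) ≈ 0.9721. With α = 0.1, fail to reject H₀.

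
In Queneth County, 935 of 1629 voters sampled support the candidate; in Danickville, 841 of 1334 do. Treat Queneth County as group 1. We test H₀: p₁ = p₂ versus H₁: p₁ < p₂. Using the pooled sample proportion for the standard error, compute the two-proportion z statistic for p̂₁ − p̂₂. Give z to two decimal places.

p̂₁ = 935/1629 = 0.5740, p̂₂ = 841/1334 = 0.6304.
Pooled p̂ = (935+841)/(1629+1334) = 1776/2963 = 0.5994.
SE = √(0.240121 × 0.0013635) = 0.0181.
z = (0.5740 − 0.6304)/0.0181 = -0.0564/0.0181 = -3.12.

z = -3.12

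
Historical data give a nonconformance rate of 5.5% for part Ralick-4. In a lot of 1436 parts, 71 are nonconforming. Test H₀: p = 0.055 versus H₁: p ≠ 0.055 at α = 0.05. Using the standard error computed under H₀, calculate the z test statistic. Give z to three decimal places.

p̂ = 71/1436 = 0.04944.
Under H₀, SE = √(0.055·0.945/1436) = √(3.61943e-05) = 0.00602.
z = (0.04944 − 0.055)/0.00602 = -0.00556/0.00602 = -0.924.
p-value = 2·P(Z > 0.924) ≈ 0.3556, so at α = 0.05 we fail to reject H₀.

z = -0.924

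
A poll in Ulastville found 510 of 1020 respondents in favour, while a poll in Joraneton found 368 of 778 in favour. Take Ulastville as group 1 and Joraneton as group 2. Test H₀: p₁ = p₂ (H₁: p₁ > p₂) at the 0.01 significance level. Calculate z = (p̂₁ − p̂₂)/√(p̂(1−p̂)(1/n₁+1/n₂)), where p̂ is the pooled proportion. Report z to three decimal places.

p̂₁ = 510/1020 ≈ 0.500000, p̂₂ = 368/778 ≈ 0.473008.
Pooled p̂ = (510+368)/(1020+778) = 878/1798 = 0.488320.
SE = √(0.249864 × 0.00226574) = 0.023793.
z = (0.500000 − 0.473008)/0.023793 = 0.026992/0.023793 = 1.134.
p-value = P(Z > 1.134) ≈ 0.1283; since p > α = 0.01, fail to reject H₀.

z = 1.134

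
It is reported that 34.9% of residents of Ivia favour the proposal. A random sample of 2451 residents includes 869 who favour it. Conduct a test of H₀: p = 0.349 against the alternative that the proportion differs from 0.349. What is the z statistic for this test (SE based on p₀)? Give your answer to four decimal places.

z = 0.5764

p̂ = 869/2451 ≈ 0.3545492.
SE = √(p₀(1−p₀)/n) = √(0.2272/2451) = 0.0096279.
z = (0.3545492 − 0.349)/0.0096279 = 0.0055492/0.0096279 = 0.5764.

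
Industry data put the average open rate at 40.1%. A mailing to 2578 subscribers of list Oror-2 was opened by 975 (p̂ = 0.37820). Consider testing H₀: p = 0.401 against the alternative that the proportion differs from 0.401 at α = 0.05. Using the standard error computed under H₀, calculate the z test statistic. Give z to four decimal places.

z = -2.3620

p̂ = 975/2578 ≈ 0.378200.
SE = √(p₀(1−p₀)/n) = √(0.2402/2578) = 0.009653.
z = (0.378200 − 0.401)/0.009653 = -0.022800/0.009653 = -2.3620.
p-value = 2·P(Z > 2.362) ≈ 0.0182, so at α = 0.05 we reject H₀.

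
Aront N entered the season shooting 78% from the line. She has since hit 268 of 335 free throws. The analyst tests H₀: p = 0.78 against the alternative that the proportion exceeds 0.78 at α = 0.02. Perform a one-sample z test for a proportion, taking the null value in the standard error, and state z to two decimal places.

p̂ = 268/335 ≈ 0.8000.
SE = √(p₀(1−p₀)/n) = √(0.1716/335) = 0.0226.
z = (0.8000 − 0.78)/0.0226 = 0.0200/0.0226 = 0.88.
p-value = P(Z > 0.884) ≈ 0.1884. With α = 0.02, fail to reject H₀.

z = 0.88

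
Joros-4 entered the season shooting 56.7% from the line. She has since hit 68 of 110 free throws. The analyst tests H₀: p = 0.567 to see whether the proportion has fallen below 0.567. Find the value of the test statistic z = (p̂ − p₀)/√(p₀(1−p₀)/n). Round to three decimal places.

p̂ = 68/110 = 0.61818.
Under H₀, SE = √(0.567·0.433/110) = √(0.00223192) = 0.04724.
z = (0.61818 − 0.567)/0.04724 = 0.05118/0.04724 = 1.083.

z = 1.083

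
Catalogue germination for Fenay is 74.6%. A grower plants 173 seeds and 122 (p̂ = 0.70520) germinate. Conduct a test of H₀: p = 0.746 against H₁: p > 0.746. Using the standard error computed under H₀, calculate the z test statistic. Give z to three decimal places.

p̂ = 122/173 = 0.70520.
Standard error under H₀: √(0.746×0.254/173) = 0.03310.
z = (0.70520 − 0.746)/0.03310 = -0.04080/0.03310 = -1.233.

z = -1.233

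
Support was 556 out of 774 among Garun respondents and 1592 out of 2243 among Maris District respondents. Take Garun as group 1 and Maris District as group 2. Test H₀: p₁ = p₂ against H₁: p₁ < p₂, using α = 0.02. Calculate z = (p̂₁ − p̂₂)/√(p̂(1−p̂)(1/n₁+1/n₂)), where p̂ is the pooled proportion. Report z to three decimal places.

p̂₁ = 556/774 ≈ 0.71835, p̂₂ = 1592/2243 ≈ 0.70976.
Pooled p̂ = (556+1592)/(774+2243) = 2148/3017 = 0.71197.
SE = √(0.205071 × 0.00173782) = 0.01888.
z = (0.71835 − 0.70976)/0.01888 = 0.00859/0.01888 = 0.455.
p-value = P(Z < 0.455) ≈ 0.6753. With α = 0.02, fail to reject H₀.

z = 0.455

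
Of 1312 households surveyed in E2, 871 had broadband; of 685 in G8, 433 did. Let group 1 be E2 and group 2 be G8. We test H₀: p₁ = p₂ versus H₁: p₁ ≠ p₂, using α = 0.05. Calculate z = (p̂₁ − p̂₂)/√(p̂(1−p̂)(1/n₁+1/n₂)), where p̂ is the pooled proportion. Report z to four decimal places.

p̂₁ = 871/1312 ≈ 0.663872, p̂₂ = 433/685 ≈ 0.632117.
Pooled p̂ = (871+433)/(1312+685) = 1304/1997 = 0.652979.
SE = √(p̂(1−p̂)(1/n₁+1/n₂)) = √(0.652979·0.347021·0.00222205) = √(0.00050351) = 0.022439.
z = (0.663872 − 0.632117)/0.022439 = 0.031755/0.022439 = 1.4152.
p-value = 2·P(Z > 1.415) ≈ 0.1570. With α = 0.05, fail to reject H₀.

z = 1.4152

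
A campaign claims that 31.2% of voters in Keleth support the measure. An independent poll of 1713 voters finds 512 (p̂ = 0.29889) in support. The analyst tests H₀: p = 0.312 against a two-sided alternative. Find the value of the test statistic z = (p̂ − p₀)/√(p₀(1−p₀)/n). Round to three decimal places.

z = -1.171

p̂ = 512/1713 ≈ 0.298891.
SE = √(p₀(1−p₀)/n) = √(0.21466/1713) = 0.011194.
z = (0.298891 − 0.312)/0.011194 = -0.013109/0.011194 = -1.171.
p-value = 2·P(Z > 1.171) ≈ 0.2416.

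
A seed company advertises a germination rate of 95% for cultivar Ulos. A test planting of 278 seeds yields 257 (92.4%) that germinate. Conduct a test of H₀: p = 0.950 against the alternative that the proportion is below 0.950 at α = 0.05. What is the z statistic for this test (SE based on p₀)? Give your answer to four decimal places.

z = -1.9538

p̂ = 257/278 ≈ 0.9244604.
SE = √(p₀(1−p₀)/n) = √(0.0475/278) = 0.0130715.
z = (0.9244604 − 0.95)/0.0130715 = -0.0255396/0.0130715 = -1.9538.
p-value = P(Z < -1.954) ≈ 0.0254, so at α = 0.05 we reject H₀.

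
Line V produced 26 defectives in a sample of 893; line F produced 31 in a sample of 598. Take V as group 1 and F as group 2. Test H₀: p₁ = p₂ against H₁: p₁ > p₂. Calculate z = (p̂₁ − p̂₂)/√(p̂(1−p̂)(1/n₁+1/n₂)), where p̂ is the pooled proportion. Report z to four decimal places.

p̂₁ = 26/893 = 0.029115, p̂₂ = 31/598 = 0.051839.
Pooled p̂ = (26+31)/(893+598) = 57/1491 = 0.038229.
SE = √(p̂(1−p̂)(1/n₁+1/n₂)) = √(0.038229·0.961771·0.00279206) = √(0.000102658) = 0.010132.
z = (0.029115 − 0.051839)/0.010132 = -0.022724/0.010132 = -2.2428.
p-value = P(Z > -2.243) ≈ 0.9875.

z = -2.2428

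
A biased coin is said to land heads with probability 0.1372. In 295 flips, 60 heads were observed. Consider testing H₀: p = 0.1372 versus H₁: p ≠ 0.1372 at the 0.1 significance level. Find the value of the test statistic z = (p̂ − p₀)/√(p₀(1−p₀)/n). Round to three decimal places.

p̂ = 60/295 ≈ 0.203390.
Under H₀, SE = √(0.1372·0.8628/295) = √(0.000401275) = 0.020032.
z = (0.203390 − 0.1372)/0.020032 = 0.066190/0.020032 = 3.304.
Two-sided p-value ≈ 2·Φ(−3.304) = 0.0010. With α = 0.1, reject H₀.

z = 3.304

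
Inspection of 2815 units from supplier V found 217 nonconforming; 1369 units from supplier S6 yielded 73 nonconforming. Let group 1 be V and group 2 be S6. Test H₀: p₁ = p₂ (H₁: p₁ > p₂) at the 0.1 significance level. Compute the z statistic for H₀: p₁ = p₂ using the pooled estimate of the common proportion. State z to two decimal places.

p̂₁ = 217/2815 ≈ 0.07709, p̂₂ = 73/1369 ≈ 0.05332.
Pooled p̂ = (217+73)/(2815+1369) = 290/4184 = 0.06931.
SE = √(0.0645076 × 0.0010857) = 0.00837.
z = (0.07709 − 0.05332)/0.00837 = 0.02377/0.00837 = 2.84.
p-value = P(Z > 2.840) ≈ 0.0023; since p < α = 0.1, reject H₀.

z = 2.84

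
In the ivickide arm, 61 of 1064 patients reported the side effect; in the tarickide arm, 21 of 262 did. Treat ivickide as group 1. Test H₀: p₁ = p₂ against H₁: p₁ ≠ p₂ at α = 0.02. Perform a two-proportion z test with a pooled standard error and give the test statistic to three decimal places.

z = -1.374

p̂₁ = 61/1064 = 0.05733, p̂₂ = 21/262 = 0.08015.
Pooled p̂ = (61+21)/(1064+262) = 82/1326 = 0.06184.
SE = √(0.0580159 × 0.00475664) = 0.01661.
z = (0.05733 − 0.08015)/0.01661 = -0.02282/0.01661 = -1.374.
Two-sided p-value ≈ 2·Φ(−1.374) = 0.1695; since p > α = 0.02, fail to reject H₀.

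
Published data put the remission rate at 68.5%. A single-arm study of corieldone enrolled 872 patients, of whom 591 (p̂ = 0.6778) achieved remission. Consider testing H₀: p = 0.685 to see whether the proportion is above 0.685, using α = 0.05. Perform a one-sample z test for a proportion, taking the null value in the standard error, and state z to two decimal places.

p̂ = 591/872 ≈ 0.6778.
Standard error under H₀: √(0.685×0.315/872) = 0.0157.
z = (0.6778 − 0.685)/0.0157 = -0.0072/0.0157 = -0.46.
p-value = P(Z > -0.461) ≈ 0.6775. With α = 0.05, fail to reject H₀.

z = -0.46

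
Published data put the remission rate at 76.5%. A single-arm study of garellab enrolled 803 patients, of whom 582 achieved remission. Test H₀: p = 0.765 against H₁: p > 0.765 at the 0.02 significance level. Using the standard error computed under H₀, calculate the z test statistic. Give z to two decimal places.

z = -2.69

p̂ = 582/803 = 0.72478.
Standard error under H₀: √(0.765×0.235/803) = 0.01496.
z = (0.72478 − 0.765)/0.01496 = -0.04022/0.01496 = -2.69.
p-value = P(Z > -2.688) ≈ 0.9964; since p > α = 0.02, fail to reject H₀.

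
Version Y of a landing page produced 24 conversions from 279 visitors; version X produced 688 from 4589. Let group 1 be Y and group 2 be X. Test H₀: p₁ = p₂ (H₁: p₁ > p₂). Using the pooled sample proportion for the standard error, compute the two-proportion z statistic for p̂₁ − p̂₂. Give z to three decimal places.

p̂₁ = 24/279 = 0.08602, p̂₂ = 688/4589 = 0.14992.
Pooled p̂ = (24+688)/(279+4589) = 712/4868 = 0.14626.
SE = √(p̂(1−p̂)(1/n₁+1/n₂)) = √(0.14626·0.85374·0.00380214) = √(0.000474769) = 0.02179.
z = (0.08602 − 0.14992)/0.02179 = -0.06390/0.02179 = -2.933.
p-value = P(Z > -2.933) ≈ 0.9983.

z = -2.933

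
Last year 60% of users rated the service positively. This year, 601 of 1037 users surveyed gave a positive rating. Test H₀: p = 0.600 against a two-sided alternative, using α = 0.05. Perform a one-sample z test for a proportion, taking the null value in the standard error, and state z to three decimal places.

p̂ = 601/1037 = 0.57956.
Under H₀, SE = √(0.6·0.4/1037) = √(0.000231437) = 0.01521.
z = (0.57956 − 0.6)/0.01521 = -0.02044/0.01521 = -1.344.
Two-sided p-value ≈ 2·Φ(−1.344) = 0.1790, so at α = 0.05 we fail to reject H₀.

z = -1.344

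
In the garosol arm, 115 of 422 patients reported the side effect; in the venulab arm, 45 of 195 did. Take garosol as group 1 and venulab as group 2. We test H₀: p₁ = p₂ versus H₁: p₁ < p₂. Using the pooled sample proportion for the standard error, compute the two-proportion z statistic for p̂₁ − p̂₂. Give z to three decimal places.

z = 1.100

p̂₁ = 115/422 ≈ 0.27251, p̂₂ = 45/195 ≈ 0.23077.
Pooled p̂ = (115+45)/(422+195) = 160/617 = 0.25932.
SE = √(p̂(1−p̂)(1/n₁+1/n₂)) = √(0.25932·0.74068·0.00749787) = √(0.00144014) = 0.03795.
z = (0.27251 − 0.23077)/0.03795 = 0.04174/0.03795 = 1.100.
p-value = P(Z < 1.100) ≈ 0.8643.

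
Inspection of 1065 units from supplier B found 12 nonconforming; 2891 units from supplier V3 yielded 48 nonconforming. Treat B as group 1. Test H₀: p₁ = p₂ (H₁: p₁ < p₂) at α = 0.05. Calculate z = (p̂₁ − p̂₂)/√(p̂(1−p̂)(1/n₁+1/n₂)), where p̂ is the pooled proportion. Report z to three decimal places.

p̂₁ = 12/1065 = 0.011268, p̂₂ = 48/2891 = 0.016603.
Pooled p̂ = (12+48)/(1065+2891) = 60/3956 = 0.015167.
SE = √(p̂(1−p̂)(1/n₁+1/n₂)) = √(0.015167·0.984833·0.00128487) = √(1.91918e-05) = 0.004381.
z = (0.011268 − 0.016603)/0.004381 = -0.005335/0.004381 = -1.218.
p-value = P(Z < -1.218) ≈ 0.1116, so at α = 0.05 we fail to reject H₀.

z = -1.218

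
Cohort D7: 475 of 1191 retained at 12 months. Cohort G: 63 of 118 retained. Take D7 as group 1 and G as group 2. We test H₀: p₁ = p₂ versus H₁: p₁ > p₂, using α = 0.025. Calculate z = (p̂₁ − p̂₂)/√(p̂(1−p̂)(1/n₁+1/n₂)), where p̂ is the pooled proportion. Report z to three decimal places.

z = -2.845

p̂₁ = 475/1191 ≈ 0.39882, p̂₂ = 63/118 ≈ 0.53390.
Pooled p̂ = (475+63)/(1191+118) = 538/1309 = 0.41100.
SE = √(0.242079 × 0.00931421) = 0.04748.
z = (0.39882 − 0.53390)/0.04748 = -0.13508/0.04748 = -2.845.
p-value = P(Z > -2.845) ≈ 0.9978; since p > α = 0.025, fail to reject H₀.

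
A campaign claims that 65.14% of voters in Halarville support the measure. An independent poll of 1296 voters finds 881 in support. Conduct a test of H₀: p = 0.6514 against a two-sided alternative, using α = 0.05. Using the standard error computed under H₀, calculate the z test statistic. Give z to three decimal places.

z = 2.144

p̂ = 881/1296 = 0.67978.
SE = √(p₀(1−p₀)/n) = √(0.22708/1296) = 0.01324.
z = (0.67978 − 0.6514)/0.01324 = 0.02838/0.01324 = 2.144.
Two-sided p-value ≈ 2·Φ(−2.144) = 0.0320. With α = 0.05, reject H₀.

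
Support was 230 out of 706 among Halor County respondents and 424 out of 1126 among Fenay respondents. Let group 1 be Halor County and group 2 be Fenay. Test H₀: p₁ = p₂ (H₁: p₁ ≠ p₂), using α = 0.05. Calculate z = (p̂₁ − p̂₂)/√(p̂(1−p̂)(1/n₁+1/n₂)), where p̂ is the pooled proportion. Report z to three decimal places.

p̂₁ = 230/706 = 0.325779, p̂₂ = 424/1126 = 0.376554.
Pooled p̂ = (230+424)/(706+1126) = 654/1832 = 0.356987.
SE = √(p̂(1−p̂)(1/n₁+1/n₂)) = √(0.356987·0.643013·0.00230453) = √(0.000528999) = 0.023000.
z = (0.325779 − 0.376554)/0.023000 = -0.050775/0.023000 = -2.208.
Two-sided p-value ≈ 2·Φ(−2.208) = 0.0273, so at α = 0.05 we reject H₀.

z = -2.208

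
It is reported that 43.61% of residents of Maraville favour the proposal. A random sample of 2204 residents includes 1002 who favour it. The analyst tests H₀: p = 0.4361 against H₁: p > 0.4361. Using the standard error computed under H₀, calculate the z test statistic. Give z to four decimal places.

z = 1.7540

p̂ = 1002/2204 = 0.454628.
Standard error under H₀: √(0.4361×0.5639/2204) = 0.010563.
z = (0.454628 − 0.4361)/0.010563 = 0.018528/0.010563 = 1.7540.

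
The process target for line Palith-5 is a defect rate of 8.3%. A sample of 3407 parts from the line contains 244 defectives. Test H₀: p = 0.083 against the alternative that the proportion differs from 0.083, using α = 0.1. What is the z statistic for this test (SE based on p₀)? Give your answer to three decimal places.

z = -2.408

p̂ = 244/3407 = 0.0716173.
Under H₀, SE = √(0.083·0.917/3407) = √(2.23396e-05) = 0.0047265.
z = (0.0716173 − 0.083)/0.0047265 = -0.0113827/0.0047265 = -2.408.
p-value = 2·P(Z > 2.408) ≈ 0.0160, so at α = 0.1 we reject H₀.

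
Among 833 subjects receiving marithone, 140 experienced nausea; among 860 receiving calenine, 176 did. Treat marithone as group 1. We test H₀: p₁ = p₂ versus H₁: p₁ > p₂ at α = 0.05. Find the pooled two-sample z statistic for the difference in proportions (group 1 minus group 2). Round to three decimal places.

z = -1.931

p̂₁ = 140/833 = 0.16807, p̂₂ = 176/860 = 0.20465.
Pooled p̂ = (140+176)/(833+860) = 316/1693 = 0.18665.
SE = √(0.151812 × 0.00236327) = 0.01894.
z = (0.16807 − 0.20465)/0.01894 = -0.03658/0.01894 = -1.931.
p-value = P(Z > -1.931) ≈ 0.9733; since p > α = 0.05, fail to reject H₀.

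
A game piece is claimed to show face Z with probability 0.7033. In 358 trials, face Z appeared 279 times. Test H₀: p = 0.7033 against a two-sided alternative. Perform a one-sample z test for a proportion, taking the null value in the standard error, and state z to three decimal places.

p̂ = 279/358 = 0.779330.
Under H₀, SE = √(0.7033·0.2967/358) = √(0.000582875) = 0.024143.
z = (0.779330 − 0.7033)/0.024143 = 0.076030/0.024143 = 3.149.

z = 3.149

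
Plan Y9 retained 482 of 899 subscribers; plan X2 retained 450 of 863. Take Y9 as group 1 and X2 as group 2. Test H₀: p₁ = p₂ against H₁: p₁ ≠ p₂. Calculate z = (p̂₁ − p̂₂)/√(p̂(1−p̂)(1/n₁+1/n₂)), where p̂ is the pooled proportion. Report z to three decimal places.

p̂₁ = 482/899 = 0.536151, p̂₂ = 450/863 = 0.521437.
Pooled p̂ = (482+450)/(899+863) = 932/1762 = 0.528944.
SE = √(p̂(1−p̂)(1/n₁+1/n₂)) = √(0.528944·0.471056·0.0022711) = √(0.000565871) = 0.023788.
z = (0.536151 − 0.521437)/0.023788 = 0.014714/0.023788 = 0.619.
p-value = 2·P(Z > 0.619) ≈ 0.5362.

z = 0.619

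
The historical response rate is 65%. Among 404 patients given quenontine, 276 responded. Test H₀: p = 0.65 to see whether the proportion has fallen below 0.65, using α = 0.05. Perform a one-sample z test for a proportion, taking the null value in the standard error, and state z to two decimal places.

p̂ = 276/404 = 0.6832.
Under H₀, SE = √(0.65·0.35/404) = √(0.000563119) = 0.0237.
z = (0.6832 − 0.65)/0.0237 = 0.0332/0.0237 = 1.40.
p-value = P(Z < 1.398) ≈ 0.9189, so at α = 0.05 we fail to reject H₀.

z = 1.40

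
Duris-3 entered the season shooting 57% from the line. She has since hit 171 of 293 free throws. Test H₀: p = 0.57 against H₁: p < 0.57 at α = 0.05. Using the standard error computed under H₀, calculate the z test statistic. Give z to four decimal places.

z = 0.4708

p̂ = 171/293 ≈ 0.583618.
Under H₀, SE = √(0.57·0.43/293) = √(0.000836519) = 0.028923.
z = (0.583618 − 0.57)/0.028923 = 0.013618/0.028923 = 0.4708.
p-value = P(Z < 0.471) ≈ 0.6811; since p > α = 0.05, fail to reject H₀.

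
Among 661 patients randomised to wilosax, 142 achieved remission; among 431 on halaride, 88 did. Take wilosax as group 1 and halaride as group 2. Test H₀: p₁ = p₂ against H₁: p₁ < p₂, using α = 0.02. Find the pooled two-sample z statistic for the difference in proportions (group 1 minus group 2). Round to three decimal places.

p̂₁ = 142/661 ≈ 0.21483, p̂₂ = 88/431 ≈ 0.20418.
Pooled p̂ = (142+88)/(661+431) = 230/1092 = 0.21062.
SE = √(p̂(1−p̂)(1/n₁+1/n₂)) = √(0.21062·0.78938·0.00383304) = √(0.000637285) = 0.02524.
z = (0.21483 − 0.20418)/0.02524 = 0.01065/0.02524 = 0.422.
p-value = P(Z < 0.422) ≈ 0.6634. With α = 0.02, fail to reject H₀.

z = 0.422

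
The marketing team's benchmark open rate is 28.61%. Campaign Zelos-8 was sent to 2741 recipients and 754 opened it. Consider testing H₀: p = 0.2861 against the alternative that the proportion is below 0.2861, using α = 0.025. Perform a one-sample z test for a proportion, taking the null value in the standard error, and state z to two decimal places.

z = -1.28

p̂ = 754/2741 = 0.2751.
Standard error under H₀: √(0.2861×0.7139/2741) = 0.0086.
z = (0.2751 − 0.2861)/0.0086 = -0.0110/0.0086 = -1.28.
p-value = P(Z < -1.276) ≈ 0.1009. With α = 0.025, fail to reject H₀.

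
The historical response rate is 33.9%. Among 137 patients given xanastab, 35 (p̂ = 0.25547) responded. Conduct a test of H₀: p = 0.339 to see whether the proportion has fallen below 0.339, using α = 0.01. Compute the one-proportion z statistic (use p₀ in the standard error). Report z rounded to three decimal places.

z = -2.065

p̂ = 35/137 = 0.255474.
SE = √(p₀(1−p₀)/n) = √(0.22408/137) = 0.040443.
z = (0.255474 − 0.339)/0.040443 = -0.083526/0.040443 = -2.065.
p-value = P(Z < -2.065) ≈ 0.0194. With α = 0.01, fail to reject H₀.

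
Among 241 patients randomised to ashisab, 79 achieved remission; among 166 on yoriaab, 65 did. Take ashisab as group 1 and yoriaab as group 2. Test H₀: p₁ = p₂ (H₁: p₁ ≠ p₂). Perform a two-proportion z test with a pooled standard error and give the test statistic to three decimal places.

p̂₁ = 79/241 ≈ 0.32780, p̂₂ = 65/166 ≈ 0.39157.
Pooled p̂ = (79+65)/(241+166) = 144/407 = 0.35381.
SE = √(0.228628 × 0.0101735) = 0.04823.
z = (0.32780 − 0.39157)/0.04823 = -0.06377/0.04823 = -1.322.

z = -1.322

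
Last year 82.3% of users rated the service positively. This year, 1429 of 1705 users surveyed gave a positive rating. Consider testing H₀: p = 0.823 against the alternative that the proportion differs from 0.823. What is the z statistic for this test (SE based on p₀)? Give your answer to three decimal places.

z = 1.636

p̂ = 1429/1705 = 0.83812.
SE = √(p₀(1−p₀)/n) = √(0.14567/1705) = 0.00924.
z = (0.83812 − 0.823)/0.00924 = 0.01512/0.00924 = 1.636.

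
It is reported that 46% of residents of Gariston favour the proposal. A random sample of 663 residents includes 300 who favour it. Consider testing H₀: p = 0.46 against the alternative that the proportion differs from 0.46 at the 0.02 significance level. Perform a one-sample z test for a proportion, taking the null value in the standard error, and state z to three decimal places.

p̂ = 300/663 = 0.45249.
Standard error under H₀: √(0.46×0.54/663) = 0.01936.
z = (0.45249 − 0.46)/0.01936 = -0.00751/0.01936 = -0.388.
p-value = 2·P(Z > 0.388) ≈ 0.6980; since p > α = 0.02, fail to reject H₀.

z = -0.388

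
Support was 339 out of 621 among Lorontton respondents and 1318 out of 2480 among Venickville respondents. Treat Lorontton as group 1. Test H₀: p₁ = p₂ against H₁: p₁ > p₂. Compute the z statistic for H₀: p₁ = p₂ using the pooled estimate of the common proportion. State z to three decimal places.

z = 0.645

p̂₁ = 339/621 = 0.54589, p̂₂ = 1318/2480 = 0.53145.
Pooled p̂ = (339+1318)/(621+2480) = 1657/3101 = 0.53434.
SE = √(p̂(1−p̂)(1/n₁+1/n₂)) = √(0.53434·0.46566·0.00201353) = √(0.000501008) = 0.02238.
z = (0.54589 − 0.53145)/0.02238 = 0.01444/0.02238 = 0.645.
p-value = P(Z > 0.645) ≈ 0.2594.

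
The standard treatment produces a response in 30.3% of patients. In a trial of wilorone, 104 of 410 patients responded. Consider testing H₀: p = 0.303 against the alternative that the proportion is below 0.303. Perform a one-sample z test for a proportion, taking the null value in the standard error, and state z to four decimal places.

p̂ = 104/410 = 0.253659.
Standard error under H₀: √(0.303×0.697/410) = 0.022696.
z = (0.253659 − 0.303)/0.022696 = -0.049341/0.022696 = -2.1740.
p-value = P(Z < -2.174) ≈ 0.0149.

z = -2.1740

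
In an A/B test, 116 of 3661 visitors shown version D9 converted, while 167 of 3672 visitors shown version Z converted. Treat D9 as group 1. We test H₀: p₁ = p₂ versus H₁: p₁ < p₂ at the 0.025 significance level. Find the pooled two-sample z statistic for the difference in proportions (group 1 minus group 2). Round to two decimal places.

p̂₁ = 116/3661 ≈ 0.0317, p̂₂ = 167/3672 ≈ 0.0455.
Pooled p̂ = (116+167)/(3661+3672) = 283/7333 = 0.0386.
SE = √(0.0371033 × 0.000545481) = 0.0045.
z = (0.0317 − 0.0455)/0.0045 = -0.0138/0.0045 = -3.07.
p-value = P(Z < -3.066) ≈ 0.0011; since p < α = 0.025, reject H₀.

z = -3.07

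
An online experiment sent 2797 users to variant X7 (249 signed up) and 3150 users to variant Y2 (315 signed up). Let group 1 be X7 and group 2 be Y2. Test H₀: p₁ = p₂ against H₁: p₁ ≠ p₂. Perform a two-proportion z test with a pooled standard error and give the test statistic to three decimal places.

z = -1.442

p̂₁ = 249/2797 = 0.089024, p̂₂ = 315/3150 = 0.100000.
Pooled p̂ = (249+315)/(2797+3150) = 564/5947 = 0.094838.
SE = √(0.0858435 × 0.000674986) = 0.007612.
z = (0.089024 − 0.100000)/0.007612 = -0.010976/0.007612 = -1.442.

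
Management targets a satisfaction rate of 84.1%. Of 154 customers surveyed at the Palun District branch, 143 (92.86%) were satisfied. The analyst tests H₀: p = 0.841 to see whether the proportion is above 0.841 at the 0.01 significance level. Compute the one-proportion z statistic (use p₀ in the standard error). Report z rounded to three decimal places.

p̂ = 143/154 ≈ 0.928571.
Standard error under H₀: √(0.841×0.159/154) = 0.029467.
z = (0.928571 − 0.841)/0.029467 = 0.087571/0.029467 = 2.972.
p-value = P(Z > 2.972) ≈ 0.0015; since p < α = 0.01, reject H₀.

z = 2.972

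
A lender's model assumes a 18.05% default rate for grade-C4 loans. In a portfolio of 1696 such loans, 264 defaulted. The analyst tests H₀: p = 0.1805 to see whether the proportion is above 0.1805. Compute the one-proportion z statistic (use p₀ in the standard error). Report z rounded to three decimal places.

z = -2.660

p̂ = 264/1696 ≈ 0.15566.
Standard error under H₀: √(0.1805×0.8195/1696) = 0.00934.
z = (0.15566 − 0.1805)/0.00934 = -0.02484/0.00934 = -2.660.
p-value = P(Z > -2.660) ≈ 0.9961.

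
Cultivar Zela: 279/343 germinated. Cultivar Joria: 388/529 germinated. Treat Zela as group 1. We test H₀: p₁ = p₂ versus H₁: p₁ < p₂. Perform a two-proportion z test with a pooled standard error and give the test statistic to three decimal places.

p̂₁ = 279/343 = 0.813411, p̂₂ = 388/529 = 0.733459.
Pooled p̂ = (279+388)/(343+529) = 667/872 = 0.764908.
SE = √(p̂(1−p̂)(1/n₁+1/n₂)) = √(0.764908·0.235092·0.00480581) = √(0.000864198) = 0.029397.
z = (0.813411 − 0.733459)/0.029397 = 0.079952/0.029397 = 2.720.
p-value = P(Z < 2.720) ≈ 0.9967.

z = 2.720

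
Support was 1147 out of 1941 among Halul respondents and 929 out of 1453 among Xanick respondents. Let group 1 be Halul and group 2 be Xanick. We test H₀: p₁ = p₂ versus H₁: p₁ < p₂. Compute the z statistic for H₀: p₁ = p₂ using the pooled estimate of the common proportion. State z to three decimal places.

p̂₁ = 1147/1941 = 0.59093, p̂₂ = 929/1453 = 0.63937.
Pooled p̂ = (1147+929)/(1941+1453) = 2076/3394 = 0.61167.
SE = √(0.23753 × 0.00120343) = 0.01691.
z = (0.59093 − 0.63937)/0.01691 = -0.04844/0.01691 = -2.865.

z = -2.865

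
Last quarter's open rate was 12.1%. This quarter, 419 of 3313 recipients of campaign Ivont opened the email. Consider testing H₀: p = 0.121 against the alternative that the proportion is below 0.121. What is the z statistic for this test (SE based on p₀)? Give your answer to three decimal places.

p̂ = 419/3313 = 0.126471.
SE = √(p₀(1−p₀)/n) = √(0.10636/3313) = 0.005666.
z = (0.126471 − 0.121)/0.005666 = 0.005471/0.005666 = 0.966.
p-value = P(Z < 0.966) ≈ 0.8329.

z = 0.966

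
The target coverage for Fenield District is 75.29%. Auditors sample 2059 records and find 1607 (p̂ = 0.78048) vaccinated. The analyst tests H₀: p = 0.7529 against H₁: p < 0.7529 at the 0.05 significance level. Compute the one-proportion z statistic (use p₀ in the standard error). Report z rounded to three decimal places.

z = 2.901

p̂ = 1607/2059 = 0.780476.
SE = √(p₀(1−p₀)/n) = √(0.18604/2059) = 0.009506.
z = (0.780476 − 0.7529)/0.009506 = 0.027576/0.009506 = 2.901.
p-value = P(Z < 2.901) ≈ 0.9981, so at α = 0.05 we fail to reject H₀.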